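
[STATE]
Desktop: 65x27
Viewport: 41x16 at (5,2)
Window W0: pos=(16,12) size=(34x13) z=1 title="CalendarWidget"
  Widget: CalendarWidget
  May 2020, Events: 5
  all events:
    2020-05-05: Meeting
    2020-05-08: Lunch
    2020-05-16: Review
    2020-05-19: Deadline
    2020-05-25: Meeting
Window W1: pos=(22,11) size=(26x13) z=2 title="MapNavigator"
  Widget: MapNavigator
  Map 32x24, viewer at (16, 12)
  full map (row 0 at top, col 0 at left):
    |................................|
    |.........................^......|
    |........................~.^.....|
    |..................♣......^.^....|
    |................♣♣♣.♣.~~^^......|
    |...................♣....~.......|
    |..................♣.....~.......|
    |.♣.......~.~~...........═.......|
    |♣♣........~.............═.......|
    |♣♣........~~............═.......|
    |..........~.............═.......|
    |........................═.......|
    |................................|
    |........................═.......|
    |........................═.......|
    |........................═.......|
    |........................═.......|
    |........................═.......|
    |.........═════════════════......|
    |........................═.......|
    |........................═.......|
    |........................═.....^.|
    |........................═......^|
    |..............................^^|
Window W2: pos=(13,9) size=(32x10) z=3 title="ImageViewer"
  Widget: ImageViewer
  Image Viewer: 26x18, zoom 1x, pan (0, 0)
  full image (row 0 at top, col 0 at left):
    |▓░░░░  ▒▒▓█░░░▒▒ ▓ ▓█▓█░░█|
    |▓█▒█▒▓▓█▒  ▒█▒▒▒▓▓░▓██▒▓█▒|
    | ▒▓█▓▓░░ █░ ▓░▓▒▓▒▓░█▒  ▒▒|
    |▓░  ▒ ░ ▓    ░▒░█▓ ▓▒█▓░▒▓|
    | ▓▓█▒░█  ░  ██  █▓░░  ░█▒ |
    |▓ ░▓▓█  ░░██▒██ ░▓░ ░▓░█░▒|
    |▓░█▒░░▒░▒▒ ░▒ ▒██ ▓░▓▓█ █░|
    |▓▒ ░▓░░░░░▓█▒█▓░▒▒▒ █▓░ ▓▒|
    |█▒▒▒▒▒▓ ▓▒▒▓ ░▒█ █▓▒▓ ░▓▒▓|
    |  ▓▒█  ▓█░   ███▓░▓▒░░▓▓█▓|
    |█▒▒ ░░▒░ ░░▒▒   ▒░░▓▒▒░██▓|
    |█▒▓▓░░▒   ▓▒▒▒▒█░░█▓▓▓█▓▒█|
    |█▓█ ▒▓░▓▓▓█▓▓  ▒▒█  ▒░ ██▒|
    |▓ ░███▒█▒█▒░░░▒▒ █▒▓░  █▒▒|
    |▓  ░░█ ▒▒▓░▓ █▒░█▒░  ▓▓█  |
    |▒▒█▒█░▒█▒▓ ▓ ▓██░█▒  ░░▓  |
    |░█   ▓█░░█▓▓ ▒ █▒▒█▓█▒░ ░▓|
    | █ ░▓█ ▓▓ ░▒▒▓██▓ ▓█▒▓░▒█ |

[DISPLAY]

                                         
                                         
                                         
                                         
                                         
                                         
                                         
        ┏━━━━━━━━━━━━━━━━━━━━━━━━━━━━━━┓ 
        ┃ ImageViewer                  ┃ 
        ┠──────────────────────────────┨━
        ┃▓░░░░  ▒▒▓█░░░▒▒ ▓ ▓█▓█░░█    ┃ 
        ┃▓█▒█▒▓▓█▒  ▒█▒▒▒▓▓░▓██▒▓█▒    ┃─
        ┃ ▒▓█▓▓░░ █░ ▓░▓▒▓▒▓░█▒  ▒▒    ┃.
        ┃▓░  ▒ ░ ▓    ░▒░█▓ ▓▒█▓░▒▓    ┃.
        ┃ ▓▓█▒░█  ░  ██  █▓░░  ░█▒     ┃.
        ┃▓ ░▓▓█  ░░██▒██ ░▓░ ░▓░█░▒    ┃.


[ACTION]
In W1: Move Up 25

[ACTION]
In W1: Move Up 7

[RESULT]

                                         
                                         
                                         
                                         
                                         
                                         
                                         
        ┏━━━━━━━━━━━━━━━━━━━━━━━━━━━━━━┓ 
        ┃ ImageViewer                  ┃ 
        ┠──────────────────────────────┨━
        ┃▓░░░░  ▒▒▓█░░░▒▒ ▓ ▓█▓█░░█    ┃ 
        ┃▓█▒█▒▓▓█▒  ▒█▒▒▒▓▓░▓██▒▓█▒    ┃─
        ┃ ▒▓█▓▓░░ █░ ▓░▓▒▓▒▓░█▒  ▒▒    ┃ 
        ┃▓░  ▒ ░ ▓    ░▒░█▓ ▓▒█▓░▒▓    ┃ 
        ┃ ▓▓█▒░█  ░  ██  █▓░░  ░█▒     ┃ 
        ┃▓ ░▓▓█  ░░██▒██ ░▓░ ░▓░█░▒    ┃ 


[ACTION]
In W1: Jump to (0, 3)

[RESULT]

                                         
                                         
                                         
                                         
                                         
                                         
                                         
        ┏━━━━━━━━━━━━━━━━━━━━━━━━━━━━━━┓ 
        ┃ ImageViewer                  ┃ 
        ┠──────────────────────────────┨━
        ┃▓░░░░  ▒▒▓█░░░▒▒ ▓ ▓█▓█░░█    ┃ 
        ┃▓█▒█▒▓▓█▒  ▒█▒▒▒▓▓░▓██▒▓█▒    ┃─
        ┃ ▒▓█▓▓░░ █░ ▓░▓▒▓▒▓░█▒  ▒▒    ┃ 
        ┃▓░  ▒ ░ ▓    ░▒░█▓ ▓▒█▓░▒▓    ┃.
        ┃ ▓▓█▒░█  ░  ██  █▓░░  ░█▒     ┃.
        ┃▓ ░▓▓█  ░░██▒██ ░▓░ ░▓░█░▒    ┃.


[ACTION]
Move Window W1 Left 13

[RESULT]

                                         
                                         
                                         
                                         
                                         
                                         
                                         
        ┏━━━━━━━━━━━━━━━━━━━━━━━━━━━━━━┓ 
        ┃ ImageViewer                  ┃ 
    ┏━━━┠──────────────────────────────┨ 
    ┃ Ma┃▓░░░░  ▒▒▓█░░░▒▒ ▓ ▓█▓█░░█    ┃━
    ┠───┃▓█▒█▒▓▓█▒  ▒█▒▒▒▓▓░▓██▒▓█▒    ┃ 
    ┃   ┃ ▒▓█▓▓░░ █░ ▓░▓▒▓▒▓░█▒  ▒▒    ┃─
    ┃   ┃▓░  ▒ ░ ▓    ░▒░█▓ ▓▒█▓░▒▓    ┃ 
    ┃   ┃ ▓▓█▒░█  ░  ██  █▓░░  ░█▒     ┃ 
    ┃   ┃▓ ░▓▓█  ░░██▒██ ░▓░ ░▓░█░▒    ┃ 


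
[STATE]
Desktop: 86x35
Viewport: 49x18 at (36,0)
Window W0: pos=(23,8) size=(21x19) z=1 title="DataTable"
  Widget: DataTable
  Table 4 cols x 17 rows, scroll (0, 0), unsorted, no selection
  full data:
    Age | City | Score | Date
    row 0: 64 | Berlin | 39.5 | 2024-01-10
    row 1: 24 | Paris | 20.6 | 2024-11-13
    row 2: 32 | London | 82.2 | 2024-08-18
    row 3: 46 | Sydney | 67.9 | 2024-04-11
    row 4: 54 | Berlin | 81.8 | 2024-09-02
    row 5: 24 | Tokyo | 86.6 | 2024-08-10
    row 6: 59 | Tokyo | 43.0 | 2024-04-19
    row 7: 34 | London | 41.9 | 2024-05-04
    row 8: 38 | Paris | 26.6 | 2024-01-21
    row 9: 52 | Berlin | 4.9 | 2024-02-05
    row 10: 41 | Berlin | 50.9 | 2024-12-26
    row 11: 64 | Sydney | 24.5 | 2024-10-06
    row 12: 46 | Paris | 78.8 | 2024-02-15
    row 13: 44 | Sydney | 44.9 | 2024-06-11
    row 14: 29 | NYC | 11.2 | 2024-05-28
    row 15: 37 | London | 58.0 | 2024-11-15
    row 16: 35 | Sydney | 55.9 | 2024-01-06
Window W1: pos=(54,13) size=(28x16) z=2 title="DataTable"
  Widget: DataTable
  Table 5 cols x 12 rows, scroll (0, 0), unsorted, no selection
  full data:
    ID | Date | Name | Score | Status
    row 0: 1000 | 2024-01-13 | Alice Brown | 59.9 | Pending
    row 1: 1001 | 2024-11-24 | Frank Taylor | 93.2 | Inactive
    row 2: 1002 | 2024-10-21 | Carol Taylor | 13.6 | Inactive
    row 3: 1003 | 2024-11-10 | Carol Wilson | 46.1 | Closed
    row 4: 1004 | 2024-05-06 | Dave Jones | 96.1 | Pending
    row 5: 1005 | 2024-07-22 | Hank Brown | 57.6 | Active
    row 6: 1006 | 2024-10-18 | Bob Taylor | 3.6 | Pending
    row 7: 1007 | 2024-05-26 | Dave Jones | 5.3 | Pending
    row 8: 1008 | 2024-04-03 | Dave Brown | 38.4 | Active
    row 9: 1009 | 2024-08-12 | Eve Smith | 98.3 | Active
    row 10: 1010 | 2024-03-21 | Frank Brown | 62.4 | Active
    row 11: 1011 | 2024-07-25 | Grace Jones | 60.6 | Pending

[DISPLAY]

                                                 
                                                 
                                                 
                                                 
                                                 
                                                 
                                                 
                                                 
━━━━━━━┓                                         
       ┃                                         
───────┨                                         
core│Da┃                                         
────┼──┃                                         
9.5 │20┃          ┏━━━━━━━━━━━━━━━━━━━━━━━━━━┓   
0.6 │20┃          ┃ DataTable                ┃   
2.2 │20┃          ┠──────────────────────────┨   
7.9 │20┃          ┃ID  │Date      │Name      ┃   
1.8 │20┃          ┃────┼──────────┼──────────┃   


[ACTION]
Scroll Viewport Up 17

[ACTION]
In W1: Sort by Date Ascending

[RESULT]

                                                 
                                                 
                                                 
                                                 
                                                 
                                                 
                                                 
                                                 
━━━━━━━┓                                         
       ┃                                         
───────┨                                         
core│Da┃                                         
────┼──┃                                         
9.5 │20┃          ┏━━━━━━━━━━━━━━━━━━━━━━━━━━┓   
0.6 │20┃          ┃ DataTable                ┃   
2.2 │20┃          ┠──────────────────────────┨   
7.9 │20┃          ┃ID  │Date     ▲│Name      ┃   
1.8 │20┃          ┃────┼──────────┼──────────┃   


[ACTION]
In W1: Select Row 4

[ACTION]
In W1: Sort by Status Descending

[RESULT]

                                                 
                                                 
                                                 
                                                 
                                                 
                                                 
                                                 
                                                 
━━━━━━━┓                                         
       ┃                                         
───────┨                                         
core│Da┃                                         
────┼──┃                                         
9.5 │20┃          ┏━━━━━━━━━━━━━━━━━━━━━━━━━━┓   
0.6 │20┃          ┃ DataTable                ┃   
2.2 │20┃          ┠──────────────────────────┨   
7.9 │20┃          ┃ID  │Date      │Name      ┃   
1.8 │20┃          ┃────┼──────────┼──────────┃   


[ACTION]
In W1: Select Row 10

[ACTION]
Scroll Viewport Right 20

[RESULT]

                                                 
                                                 
                                                 
                                                 
                                                 
                                                 
                                                 
                                                 
━━━━━━┓                                          
      ┃                                          
──────┨                                          
ore│Da┃                                          
───┼──┃                                          
.5 │20┃          ┏━━━━━━━━━━━━━━━━━━━━━━━━━━┓    
.6 │20┃          ┃ DataTable                ┃    
.2 │20┃          ┠──────────────────────────┨    
.9 │20┃          ┃ID  │Date      │Name      ┃    
.8 │20┃          ┃────┼──────────┼──────────┃    


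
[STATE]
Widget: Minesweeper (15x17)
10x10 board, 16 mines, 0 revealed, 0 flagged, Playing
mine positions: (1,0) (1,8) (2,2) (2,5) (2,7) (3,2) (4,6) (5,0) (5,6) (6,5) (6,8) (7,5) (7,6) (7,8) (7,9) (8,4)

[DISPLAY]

■■■■■■■■■■     
■■■■■■■■■■     
■■■■■■■■■■     
■■■■■■■■■■     
■■■■■■■■■■     
■■■■■■■■■■     
■■■■■■■■■■     
■■■■■■■■■■     
■■■■■■■■■■     
■■■■■■■■■■     
               
               
               
               
               
               
               


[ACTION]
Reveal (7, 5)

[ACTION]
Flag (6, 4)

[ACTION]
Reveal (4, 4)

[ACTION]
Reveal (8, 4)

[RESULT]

■■■■■■■■■■     
✹■■■■■■■✹■     
■■✹■■✹■✹■■     
■■✹■■■■■■■     
■■■■■■✹■■■     
✹■■■■■✹■■■     
■■■■■✹■■✹■     
■■■■■✹✹■✹✹     
■■■■✹■■■■■     
■■■■■■■■■■     
               
               
               
               
               
               
               


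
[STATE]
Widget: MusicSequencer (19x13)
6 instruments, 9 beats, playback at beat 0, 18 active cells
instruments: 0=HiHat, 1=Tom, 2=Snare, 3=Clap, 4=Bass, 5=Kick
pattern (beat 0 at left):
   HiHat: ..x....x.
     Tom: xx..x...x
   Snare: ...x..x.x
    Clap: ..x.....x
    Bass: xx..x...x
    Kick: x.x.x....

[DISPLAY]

      ▼12345678    
 HiHat··█····█·    
   Tom██··█···█    
 Snare···█··█·█    
  Clap··█·····█    
  Bass██··█···█    
  Kick█·█·█····    
                   
                   
                   
                   
                   
                   


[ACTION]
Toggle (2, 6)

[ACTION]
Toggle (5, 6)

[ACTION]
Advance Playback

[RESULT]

      0▼2345678    
 HiHat··█····█·    
   Tom██··█···█    
 Snare···█····█    
  Clap··█·····█    
  Bass██··█···█    
  Kick█·█·█·█··    
                   
                   
                   
                   
                   
                   


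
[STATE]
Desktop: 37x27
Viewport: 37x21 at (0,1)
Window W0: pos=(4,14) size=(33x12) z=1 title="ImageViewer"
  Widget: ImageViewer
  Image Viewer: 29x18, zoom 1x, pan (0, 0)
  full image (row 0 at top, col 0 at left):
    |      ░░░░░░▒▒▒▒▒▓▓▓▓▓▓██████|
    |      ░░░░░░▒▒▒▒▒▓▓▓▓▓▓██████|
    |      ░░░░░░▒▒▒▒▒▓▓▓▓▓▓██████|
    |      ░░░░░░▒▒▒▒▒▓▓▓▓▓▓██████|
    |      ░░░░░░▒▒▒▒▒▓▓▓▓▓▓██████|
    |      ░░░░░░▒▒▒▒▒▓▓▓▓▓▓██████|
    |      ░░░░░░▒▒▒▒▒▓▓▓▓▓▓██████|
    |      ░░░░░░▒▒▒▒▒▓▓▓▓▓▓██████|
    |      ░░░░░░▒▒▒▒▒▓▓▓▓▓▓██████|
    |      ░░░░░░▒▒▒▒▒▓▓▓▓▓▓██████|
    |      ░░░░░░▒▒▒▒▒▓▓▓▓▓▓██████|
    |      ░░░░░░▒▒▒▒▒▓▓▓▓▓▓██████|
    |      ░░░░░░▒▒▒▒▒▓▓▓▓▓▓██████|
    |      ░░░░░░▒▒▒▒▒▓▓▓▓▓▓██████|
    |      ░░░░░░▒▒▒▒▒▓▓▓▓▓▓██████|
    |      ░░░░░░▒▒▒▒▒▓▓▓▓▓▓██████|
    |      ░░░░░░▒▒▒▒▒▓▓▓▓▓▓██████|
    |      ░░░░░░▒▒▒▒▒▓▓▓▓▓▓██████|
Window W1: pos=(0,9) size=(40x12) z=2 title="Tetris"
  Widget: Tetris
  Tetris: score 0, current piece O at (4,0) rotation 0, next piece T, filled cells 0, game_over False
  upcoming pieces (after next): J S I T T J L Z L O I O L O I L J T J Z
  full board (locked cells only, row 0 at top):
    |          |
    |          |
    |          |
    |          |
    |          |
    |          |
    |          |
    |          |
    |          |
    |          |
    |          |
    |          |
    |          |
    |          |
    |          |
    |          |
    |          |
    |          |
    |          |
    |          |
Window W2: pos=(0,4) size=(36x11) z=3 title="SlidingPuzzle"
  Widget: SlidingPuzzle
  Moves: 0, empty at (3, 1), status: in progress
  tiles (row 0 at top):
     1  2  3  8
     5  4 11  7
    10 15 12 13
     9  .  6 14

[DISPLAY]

                                     
                                     
                                     
┏━━━━━━━━━━━━━━━━━━━━━━━━━━━━━━━━━━┓ 
┃ SlidingPuzzle                    ┃ 
┠──────────────────────────────────┨ 
┃┌────┬────┬────┬────┐             ┃ 
┃│  1 │  2 │  3 │  8 │             ┃ 
┃├────┼────┼────┼────┤             ┃━
┃│  5 │  4 │ 11 │  7 │             ┃ 
┃├────┼────┼────┼────┤             ┃─
┃│ 10 │ 15 │ 12 │ 13 │             ┃ 
┃├────┼────┼────┼────┤             ┃ 
┗━━━━━━━━━━━━━━━━━━━━━━━━━━━━━━━━━━┛ 
┃          │                         
┃          │                         
┃          │                         
┃          │Score:                   
┃          │0                        
┗━━━━━━━━━━━━━━━━━━━━━━━━━━━━━━━━━━━━
    ┃      ░░░░░░▒▒▒▒▒▓▓▓▓▓▓██████  ┃


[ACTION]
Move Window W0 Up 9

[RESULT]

                                     
                                     
                                     
┏━━━━━━━━━━━━━━━━━━━━━━━━━━━━━━━━━━┓ 
┃ SlidingPuzzle                    ┃┓
┠──────────────────────────────────┨┃
┃┌────┬────┬────┬────┐             ┃┨
┃│  1 │  2 │  3 │  8 │             ┃┃
┃├────┼────┼────┼────┤             ┃━
┃│  5 │  4 │ 11 │  7 │             ┃ 
┃├────┼────┼────┼────┤             ┃─
┃│ 10 │ 15 │ 12 │ 13 │             ┃ 
┃├────┼────┼────┼────┤             ┃ 
┗━━━━━━━━━━━━━━━━━━━━━━━━━━━━━━━━━━┛ 
┃          │                         
┃          │                         
┃          │                         
┃          │Score:                   
┃          │0                        
┗━━━━━━━━━━━━━━━━━━━━━━━━━━━━━━━━━━━━
                                     


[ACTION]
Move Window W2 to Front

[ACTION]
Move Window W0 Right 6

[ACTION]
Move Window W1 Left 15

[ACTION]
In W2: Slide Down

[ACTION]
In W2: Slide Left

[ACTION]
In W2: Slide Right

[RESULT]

                                     
                                     
                                     
┏━━━━━━━━━━━━━━━━━━━━━━━━━━━━━━━━━━┓ 
┃ SlidingPuzzle                    ┃┓
┠──────────────────────────────────┨┃
┃┌────┬────┬────┬────┐             ┃┨
┃│  1 │  2 │  3 │  8 │             ┃┃
┃├────┼────┼────┼────┤             ┃━
┃│  5 │  4 │ 11 │  7 │             ┃ 
┃├────┼────┼────┼────┤             ┃─
┃│ 10 │    │ 12 │ 13 │             ┃ 
┃├────┼────┼────┼────┤             ┃ 
┗━━━━━━━━━━━━━━━━━━━━━━━━━━━━━━━━━━┛ 
┃          │                         
┃          │                         
┃          │                         
┃          │Score:                   
┃          │0                        
┗━━━━━━━━━━━━━━━━━━━━━━━━━━━━━━━━━━━━
                                     


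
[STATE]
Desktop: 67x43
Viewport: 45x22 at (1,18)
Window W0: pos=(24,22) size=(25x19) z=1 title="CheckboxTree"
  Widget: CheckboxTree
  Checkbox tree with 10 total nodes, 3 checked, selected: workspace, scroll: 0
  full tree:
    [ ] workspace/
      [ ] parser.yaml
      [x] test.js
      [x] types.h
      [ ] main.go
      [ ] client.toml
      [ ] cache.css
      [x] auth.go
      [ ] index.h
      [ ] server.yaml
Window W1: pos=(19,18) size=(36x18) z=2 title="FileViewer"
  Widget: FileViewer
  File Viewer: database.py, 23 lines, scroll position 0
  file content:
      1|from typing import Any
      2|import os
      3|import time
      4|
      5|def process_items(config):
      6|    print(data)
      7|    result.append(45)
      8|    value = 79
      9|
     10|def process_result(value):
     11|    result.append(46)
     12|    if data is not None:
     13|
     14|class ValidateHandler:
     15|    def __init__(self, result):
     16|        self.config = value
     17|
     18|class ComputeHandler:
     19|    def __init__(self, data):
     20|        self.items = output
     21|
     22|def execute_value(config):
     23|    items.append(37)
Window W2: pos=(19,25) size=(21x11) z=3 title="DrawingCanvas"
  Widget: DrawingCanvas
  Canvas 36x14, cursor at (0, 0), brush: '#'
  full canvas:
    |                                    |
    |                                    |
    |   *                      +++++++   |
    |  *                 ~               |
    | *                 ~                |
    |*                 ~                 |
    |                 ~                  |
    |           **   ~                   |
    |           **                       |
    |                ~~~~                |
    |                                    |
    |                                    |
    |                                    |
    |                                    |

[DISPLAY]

                  ┏━━━━━━━━━━━━━━━━━━━━━━━━━━
                  ┃ FileViewer               
                  ┠──────────────────────────
                  ┃from typing import Any    
                  ┃import os                 
                  ┃import time               
                  ┃                          
                  ┏━━━━━━━━━━━━━━━━━━━┓nfig):
                  ┃ DrawingCanvas     ┃      
                  ┠───────────────────┨)     
                  ┃+                  ┃      
                  ┃                   ┃      
                  ┃   *               ┃alue):
                  ┃  *                ┃)     
                  ┃ *                 ┃one:  
                  ┃*                 ~┃      
                  ┃                 ~ ┃r:    
                  ┗━━━━━━━━━━━━━━━━━━━┛━━━━━━
                       ┃                     
                       ┃                     
                       ┃                     
                       ┃                     


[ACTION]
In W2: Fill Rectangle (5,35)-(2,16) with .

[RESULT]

                  ┏━━━━━━━━━━━━━━━━━━━━━━━━━━
                  ┃ FileViewer               
                  ┠──────────────────────────
                  ┃from typing import Any    
                  ┃import os                 
                  ┃import time               
                  ┃                          
                  ┏━━━━━━━━━━━━━━━━━━━┓nfig):
                  ┃ DrawingCanvas     ┃      
                  ┠───────────────────┨)     
                  ┃+                  ┃      
                  ┃                   ┃      
                  ┃   *            ...┃alue):
                  ┃  *             ...┃)     
                  ┃ *              ...┃one:  
                  ┃*               ...┃      
                  ┃                 ~ ┃r:    
                  ┗━━━━━━━━━━━━━━━━━━━┛━━━━━━
                       ┃                     
                       ┃                     
                       ┃                     
                       ┃                     


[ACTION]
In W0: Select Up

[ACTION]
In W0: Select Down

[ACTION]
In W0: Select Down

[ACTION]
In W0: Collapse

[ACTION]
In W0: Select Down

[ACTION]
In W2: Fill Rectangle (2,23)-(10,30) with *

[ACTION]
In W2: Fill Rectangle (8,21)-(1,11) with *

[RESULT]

                  ┏━━━━━━━━━━━━━━━━━━━━━━━━━━
                  ┃ FileViewer               
                  ┠──────────────────────────
                  ┃from typing import Any    
                  ┃import os                 
                  ┃import time               
                  ┃                          
                  ┏━━━━━━━━━━━━━━━━━━━┓nfig):
                  ┃ DrawingCanvas     ┃      
                  ┠───────────────────┨)     
                  ┃+                  ┃      
                  ┃           ********┃      
                  ┃   *       ********┃alue):
                  ┃  *        ********┃)     
                  ┃ *         ********┃one:  
                  ┃*          ********┃      
                  ┃           ********┃r:    
                  ┗━━━━━━━━━━━━━━━━━━━┛━━━━━━
                       ┃                     
                       ┃                     
                       ┃                     
                       ┃                     


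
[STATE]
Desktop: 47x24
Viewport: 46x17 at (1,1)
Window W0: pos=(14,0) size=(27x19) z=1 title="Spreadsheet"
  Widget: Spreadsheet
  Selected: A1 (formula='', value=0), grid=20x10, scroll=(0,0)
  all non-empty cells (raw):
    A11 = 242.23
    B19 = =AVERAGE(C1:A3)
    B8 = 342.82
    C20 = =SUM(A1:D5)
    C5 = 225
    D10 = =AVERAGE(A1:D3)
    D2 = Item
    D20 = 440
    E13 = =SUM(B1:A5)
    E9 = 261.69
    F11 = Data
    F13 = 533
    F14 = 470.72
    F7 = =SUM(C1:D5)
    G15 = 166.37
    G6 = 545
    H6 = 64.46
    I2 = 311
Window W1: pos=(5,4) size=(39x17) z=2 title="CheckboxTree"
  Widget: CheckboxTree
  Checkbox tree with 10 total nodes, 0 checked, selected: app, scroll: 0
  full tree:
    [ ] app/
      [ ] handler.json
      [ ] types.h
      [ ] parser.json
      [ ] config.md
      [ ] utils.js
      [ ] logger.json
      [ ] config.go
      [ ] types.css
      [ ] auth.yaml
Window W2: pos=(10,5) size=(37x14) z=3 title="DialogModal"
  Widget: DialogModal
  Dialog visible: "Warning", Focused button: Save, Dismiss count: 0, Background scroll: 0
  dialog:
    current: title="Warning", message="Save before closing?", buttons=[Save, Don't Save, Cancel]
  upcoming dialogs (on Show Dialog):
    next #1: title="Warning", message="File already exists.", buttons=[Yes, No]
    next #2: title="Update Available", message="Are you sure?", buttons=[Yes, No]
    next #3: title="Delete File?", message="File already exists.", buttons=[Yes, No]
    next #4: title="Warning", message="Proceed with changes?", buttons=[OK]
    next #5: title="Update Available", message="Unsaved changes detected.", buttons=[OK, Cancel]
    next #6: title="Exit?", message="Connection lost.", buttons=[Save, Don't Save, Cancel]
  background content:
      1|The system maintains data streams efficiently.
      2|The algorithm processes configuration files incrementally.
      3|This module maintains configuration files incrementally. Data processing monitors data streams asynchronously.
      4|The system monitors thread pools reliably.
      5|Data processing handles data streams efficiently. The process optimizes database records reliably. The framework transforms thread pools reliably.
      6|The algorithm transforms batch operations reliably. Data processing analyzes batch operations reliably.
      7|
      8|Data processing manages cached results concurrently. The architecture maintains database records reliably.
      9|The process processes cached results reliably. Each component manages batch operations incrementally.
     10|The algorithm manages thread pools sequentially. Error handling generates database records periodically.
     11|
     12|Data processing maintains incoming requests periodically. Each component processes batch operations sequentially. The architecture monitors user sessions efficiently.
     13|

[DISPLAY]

             ┃ Spreadsheet             ┃      
             ┠─────────────────────────┨      
             ┃A1:                      ┃      
    ┏━━━━━━━━━━━━━━━━━━━━━━━━━━━━━━━━━━━━━┓   
    ┃ Che┏━━━━━━━━━━━━━━━━━━━━━━━━━━━━━━━━━━━┓
    ┠────┃ DialogModal                       ┃
    ┃>[ ]┠───────────────────────────────────┨
    ┃   [┃The system maintains data streams e┃
    ┃   [┃The algorithm processes configurati┃
    ┃   [┃Th┌─────────────────────────────┐on┃
    ┃   [┃Th│           Warning           │re┃
    ┃   [┃Da│     Save before closing?    │am┃
    ┃   [┃Th│ [Save]  Don't Save   Cancel │er┃
    ┃   [┃  └─────────────────────────────┘  ┃
    ┃   [┃Data processing manages cached resu┃
    ┃   [┃The process processes cached result┃
    ┃    ┃The algorithm manages thread pools ┃


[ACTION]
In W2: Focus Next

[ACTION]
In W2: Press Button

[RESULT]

             ┃ Spreadsheet             ┃      
             ┠─────────────────────────┨      
             ┃A1:                      ┃      
    ┏━━━━━━━━━━━━━━━━━━━━━━━━━━━━━━━━━━━━━┓   
    ┃ Che┏━━━━━━━━━━━━━━━━━━━━━━━━━━━━━━━━━━━┓
    ┠────┃ DialogModal                       ┃
    ┃>[ ]┠───────────────────────────────────┨
    ┃   [┃The system maintains data streams e┃
    ┃   [┃The algorithm processes configurati┃
    ┃   [┃This module maintains configuration┃
    ┃   [┃The system monitors thread pools re┃
    ┃   [┃Data processing handles data stream┃
    ┃   [┃The algorithm transforms batch oper┃
    ┃   [┃                                   ┃
    ┃   [┃Data processing manages cached resu┃
    ┃   [┃The process processes cached result┃
    ┃    ┃The algorithm manages thread pools ┃


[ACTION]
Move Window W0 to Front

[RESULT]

             ┃ Spreadsheet             ┃      
             ┠─────────────────────────┨      
             ┃A1:                      ┃      
    ┏━━━━━━━━┃       A       B       C ┃━━┓   
    ┃ Che┏━━━┃-------------------------┃━━━━━┓
    ┠────┃ Di┃  1      [0]       0     ┃     ┃
    ┃>[ ]┠───┃  2        0       0     ┃─────┨
    ┃   [┃The┃  3        0       0     ┃ams e┃
    ┃   [┃The┃  4        0       0     ┃urati┃
    ┃   [┃Thi┃  5        0       0     ┃ation┃
    ┃   [┃The┃  6        0       0     ┃ls re┃
    ┃   [┃Dat┃  7        0       0     ┃tream┃
    ┃   [┃The┃  8        0  342.82     ┃ oper┃
    ┃   [┃   ┃  9        0       0     ┃     ┃
    ┃   [┃Dat┃ 10        0       0     ┃ resu┃
    ┃   [┃The┃ 11   242.23       0     ┃esult┃
    ┃    ┃The┃ 12        0       0     ┃ools ┃


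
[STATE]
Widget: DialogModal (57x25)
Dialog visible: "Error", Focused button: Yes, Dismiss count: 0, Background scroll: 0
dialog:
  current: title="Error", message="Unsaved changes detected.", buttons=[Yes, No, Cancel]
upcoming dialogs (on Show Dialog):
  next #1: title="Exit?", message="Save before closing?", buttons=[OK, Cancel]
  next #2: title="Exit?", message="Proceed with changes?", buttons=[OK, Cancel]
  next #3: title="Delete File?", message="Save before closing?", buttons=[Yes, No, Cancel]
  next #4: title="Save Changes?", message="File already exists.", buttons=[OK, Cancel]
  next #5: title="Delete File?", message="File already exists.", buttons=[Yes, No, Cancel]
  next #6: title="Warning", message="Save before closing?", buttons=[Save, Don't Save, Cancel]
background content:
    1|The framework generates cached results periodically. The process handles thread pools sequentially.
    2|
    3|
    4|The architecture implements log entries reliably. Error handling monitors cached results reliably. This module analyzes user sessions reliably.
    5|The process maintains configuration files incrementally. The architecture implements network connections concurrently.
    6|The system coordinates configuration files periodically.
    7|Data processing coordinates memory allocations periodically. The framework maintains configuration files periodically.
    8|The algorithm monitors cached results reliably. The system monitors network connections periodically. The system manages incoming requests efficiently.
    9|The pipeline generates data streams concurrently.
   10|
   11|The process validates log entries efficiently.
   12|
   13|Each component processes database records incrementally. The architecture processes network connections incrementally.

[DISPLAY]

The framework generates cached results periodically. The 
                                                         
                                                         
The architecture implements log entries reliably. Error h
The process maintains configuration files incrementally. 
The system coordinates configuration files periodically. 
Data processing coordinates memory allocations periodical
The algorithm monitors cached results reliably. The syste
The pipeline generates data streams concurrently.        
                                                         
The process va┌───────────────────────────┐ly.           
              │           Error           │              
Each component│ Unsaved changes detected. │ncrementally. 
              │    [Yes]  No   Cancel     │              
              └───────────────────────────┘              
                                                         
                                                         
                                                         
                                                         
                                                         
                                                         
                                                         
                                                         
                                                         
                                                         


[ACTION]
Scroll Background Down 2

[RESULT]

                                                         
The architecture implements log entries reliably. Error h
The process maintains configuration files incrementally. 
The system coordinates configuration files periodically. 
Data processing coordinates memory allocations periodical
The algorithm monitors cached results reliably. The syste
The pipeline generates data streams concurrently.        
                                                         
The process validates log entries efficiently.           
                                                         
Each component┌───────────────────────────┐ncrementally. 
              │           Error           │              
              │ Unsaved changes detected. │              
              │    [Yes]  No   Cancel     │              
              └───────────────────────────┘              
                                                         
                                                         
                                                         
                                                         
                                                         
                                                         
                                                         
                                                         
                                                         
                                                         


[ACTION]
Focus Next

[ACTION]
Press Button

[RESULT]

                                                         
The architecture implements log entries reliably. Error h
The process maintains configuration files incrementally. 
The system coordinates configuration files periodically. 
Data processing coordinates memory allocations periodical
The algorithm monitors cached results reliably. The syste
The pipeline generates data streams concurrently.        
                                                         
The process validates log entries efficiently.           
                                                         
Each component processes database records incrementally. 
                                                         
                                                         
                                                         
                                                         
                                                         
                                                         
                                                         
                                                         
                                                         
                                                         
                                                         
                                                         
                                                         
                                                         
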